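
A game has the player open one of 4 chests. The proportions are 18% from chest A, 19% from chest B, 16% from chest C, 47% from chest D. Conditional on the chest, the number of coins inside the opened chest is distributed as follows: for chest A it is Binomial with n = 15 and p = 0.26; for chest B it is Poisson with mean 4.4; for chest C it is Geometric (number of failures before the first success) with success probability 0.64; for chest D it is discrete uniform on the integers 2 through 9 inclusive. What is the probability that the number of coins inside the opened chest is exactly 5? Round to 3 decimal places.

0.123

Conditional on each chest, P(X = 5): A: 0.175687; B: 0.168728; C: 0.00386984; D: 0.125.
By total probability, P(X = 5) = 0.18·0.175687 + 0.19·0.168728 + 0.16·0.00386984 + 0.47·0.125 = 0.123051.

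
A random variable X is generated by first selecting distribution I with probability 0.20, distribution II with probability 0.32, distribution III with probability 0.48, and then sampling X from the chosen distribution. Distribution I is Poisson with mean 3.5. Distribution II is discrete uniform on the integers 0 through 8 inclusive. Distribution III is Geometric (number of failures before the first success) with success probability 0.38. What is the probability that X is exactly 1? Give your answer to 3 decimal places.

Conditional on each component, P(X = 1): I: 0.105691; II: 0.111111; III: 0.2356.
By total probability, P(X = 1) = 0.2·0.105691 + 0.32·0.111111 + 0.48·0.2356 = 0.169782.

0.170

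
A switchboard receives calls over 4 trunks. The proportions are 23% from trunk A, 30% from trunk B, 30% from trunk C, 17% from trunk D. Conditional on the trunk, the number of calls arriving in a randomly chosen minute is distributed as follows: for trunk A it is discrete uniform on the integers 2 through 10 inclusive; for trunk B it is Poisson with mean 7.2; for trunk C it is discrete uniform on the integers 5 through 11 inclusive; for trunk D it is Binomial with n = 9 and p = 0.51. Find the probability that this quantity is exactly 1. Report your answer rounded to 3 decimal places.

0.004

Conditional on each trunk, P(X = 1): A: 0; B: 0.00537542; C: 0; D: 0.0152539.
By total probability, P(X = 1) = 0.23·0 + 0.3·0.00537542 + 0.3·0 + 0.17·0.0152539 = 0.00420579.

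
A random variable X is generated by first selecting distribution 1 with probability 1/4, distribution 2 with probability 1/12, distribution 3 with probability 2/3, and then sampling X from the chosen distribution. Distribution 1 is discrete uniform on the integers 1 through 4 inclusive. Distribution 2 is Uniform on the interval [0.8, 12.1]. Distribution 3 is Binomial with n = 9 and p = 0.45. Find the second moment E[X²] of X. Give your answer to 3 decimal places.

For each component E[X²] = Var + (mean)², giving 1: 7.5; 2: 52.2433; 3: 18.63.
Overall E[X²] = 0.25·7.5 + 0.0833333·52.2433 + 0.666667·18.63 = 18.6486.

18.649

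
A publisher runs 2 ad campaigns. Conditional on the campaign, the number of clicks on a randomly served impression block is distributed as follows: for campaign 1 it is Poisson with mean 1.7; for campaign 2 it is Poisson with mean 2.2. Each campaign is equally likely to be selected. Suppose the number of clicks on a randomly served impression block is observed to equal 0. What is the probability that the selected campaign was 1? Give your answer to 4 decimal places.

Likelihoods P(X=0 | ·): 1: 0.182684; 2: 0.110803.
Posterior ∝ prior × likelihood. Numerator for 1: 0.5·0.182684 = 0.0913418.
Normalizing constant: 0.5·0.182684 + 0.5·0.110803 = 0.146743.
P(1 | observation) = 0.0913418 / 0.146743 = 0.622459.

0.6225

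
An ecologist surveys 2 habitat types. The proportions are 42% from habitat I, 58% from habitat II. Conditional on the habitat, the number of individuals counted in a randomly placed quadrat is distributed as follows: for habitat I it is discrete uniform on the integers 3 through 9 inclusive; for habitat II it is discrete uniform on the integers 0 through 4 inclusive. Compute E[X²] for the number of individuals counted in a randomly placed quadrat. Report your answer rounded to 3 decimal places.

For each component E[X²] = Var + (mean)², giving I: 40; II: 6.
Overall E[X²] = 0.42·40 + 0.58·6 = 20.28.

20.280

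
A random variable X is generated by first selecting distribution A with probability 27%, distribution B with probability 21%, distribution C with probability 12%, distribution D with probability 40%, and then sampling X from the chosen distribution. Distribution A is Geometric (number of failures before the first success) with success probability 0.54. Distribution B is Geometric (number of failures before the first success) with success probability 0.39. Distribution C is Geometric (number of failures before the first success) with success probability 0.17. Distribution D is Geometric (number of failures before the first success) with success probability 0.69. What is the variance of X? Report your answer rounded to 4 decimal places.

6.8727

Per component, A: μ=0.851852, E[X²]=2.30316; B: μ=1.5641, E[X²]=6.45694; C: μ=4.88235, E[X²]=52.5571; D: μ=0.449275, E[X²]=0.852972.
E[X] = 0.27·0.851852 + 0.21·1.5641 + 0.12·4.88235 + 0.4·0.449275 = 1.32405.
E[X²] = 0.27·2.30316 + 0.21·6.45694 + 0.12·52.5571 + 0.4·0.852972 = 8.62585.
Var(X) = E[X²] − (E[X])² = 8.62585 − 1.75312 = 6.87273.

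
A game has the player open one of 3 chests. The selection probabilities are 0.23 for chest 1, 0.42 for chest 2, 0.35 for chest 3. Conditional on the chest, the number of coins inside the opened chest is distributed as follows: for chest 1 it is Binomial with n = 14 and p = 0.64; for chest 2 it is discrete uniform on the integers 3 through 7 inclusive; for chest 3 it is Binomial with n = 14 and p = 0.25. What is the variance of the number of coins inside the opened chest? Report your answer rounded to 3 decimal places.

6.746

Per component, 1: μ=8.96, E[X²]=83.5072; 2: μ=5, E[X²]=27; 3: μ=3.5, E[X²]=14.875.
E[X] = 0.23·8.96 + 0.42·5 + 0.35·3.5 = 5.3858.
E[X²] = 0.23·83.5072 + 0.42·27 + 0.35·14.875 = 35.7529.
Var(X) = E[X²] − (E[X])² = 35.7529 − 29.0068 = 6.74606.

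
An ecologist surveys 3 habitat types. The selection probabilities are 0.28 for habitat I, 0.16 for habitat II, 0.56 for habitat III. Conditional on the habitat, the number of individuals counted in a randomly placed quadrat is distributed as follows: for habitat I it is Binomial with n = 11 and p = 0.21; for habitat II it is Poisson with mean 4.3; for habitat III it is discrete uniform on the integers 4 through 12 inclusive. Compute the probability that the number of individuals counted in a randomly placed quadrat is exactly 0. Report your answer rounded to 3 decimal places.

Conditional on each habitat, P(X = 0): I: 0.0747994; II: 0.0135686; III: 0.
By total probability, P(X = 0) = 0.28·0.0747994 + 0.16·0.0135686 + 0.56·0 = 0.0231148.

0.023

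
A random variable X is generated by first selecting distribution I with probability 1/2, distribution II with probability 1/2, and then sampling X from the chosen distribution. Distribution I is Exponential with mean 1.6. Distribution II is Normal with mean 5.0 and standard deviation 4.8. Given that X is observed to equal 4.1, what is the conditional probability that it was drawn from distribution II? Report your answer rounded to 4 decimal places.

Likelihoods f(4.1 | ·): I: 0.0481948; II: 0.0816648.
Posterior ∝ prior × likelihood. Numerator for II: 0.5·0.0816648 = 0.0408324.
Normalizing constant: 0.5·0.0481948 + 0.5·0.0816648 = 0.0649298.
P(II | observation) = 0.0408324 / 0.0649298 = 0.62887.

0.6289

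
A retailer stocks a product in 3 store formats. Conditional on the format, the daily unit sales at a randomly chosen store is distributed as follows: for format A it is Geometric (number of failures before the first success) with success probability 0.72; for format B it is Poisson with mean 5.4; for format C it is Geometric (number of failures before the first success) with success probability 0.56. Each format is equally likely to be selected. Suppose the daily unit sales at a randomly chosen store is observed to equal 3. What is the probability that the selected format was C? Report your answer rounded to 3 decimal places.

0.262

Likelihoods P(X=3 | ·): A: 0.0158054; B: 0.118533; C: 0.047703.
Posterior ∝ prior × likelihood. Numerator for C: 0.333333·0.047703 = 0.015901.
Normalizing constant: 0.333333·0.0158054 + 0.333333·0.118533 + 0.333333·0.047703 = 0.0606805.
P(C | observation) = 0.015901 / 0.0606805 = 0.262045.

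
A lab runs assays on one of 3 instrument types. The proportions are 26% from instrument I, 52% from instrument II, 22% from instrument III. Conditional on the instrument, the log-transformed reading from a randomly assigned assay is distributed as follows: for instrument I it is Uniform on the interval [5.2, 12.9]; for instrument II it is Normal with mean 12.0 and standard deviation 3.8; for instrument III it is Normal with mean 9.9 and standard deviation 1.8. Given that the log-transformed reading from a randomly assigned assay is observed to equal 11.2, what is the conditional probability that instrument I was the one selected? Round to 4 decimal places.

Likelihoods f(11.2 | ·): I: 0.12987; II: 0.102684; III: 0.170755.
Posterior ∝ prior × likelihood. Numerator for I: 0.26·0.12987 = 0.0337662.
Normalizing constant: 0.26·0.12987 + 0.52·0.102684 + 0.22·0.170755 = 0.124728.
P(I | observation) = 0.0337662 / 0.124728 = 0.270719.

0.2707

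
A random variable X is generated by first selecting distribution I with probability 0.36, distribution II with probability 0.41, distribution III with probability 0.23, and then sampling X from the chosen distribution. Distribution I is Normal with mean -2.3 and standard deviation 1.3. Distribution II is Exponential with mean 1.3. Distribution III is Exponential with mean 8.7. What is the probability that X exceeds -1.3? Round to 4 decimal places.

0.7195

Conditional on each component, P(X > -1.3): I: 0.220878; II: 1; III: 1.
By total probability, P(X > -1.3) = 0.36·0.220878 + 0.41·1 + 0.23·1 = 0.719516.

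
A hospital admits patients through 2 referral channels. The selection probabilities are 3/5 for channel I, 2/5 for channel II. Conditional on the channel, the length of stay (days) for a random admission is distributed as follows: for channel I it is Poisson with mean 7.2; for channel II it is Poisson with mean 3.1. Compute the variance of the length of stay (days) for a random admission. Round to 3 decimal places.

9.594

Per component, I: μ=7.2, E[X²]=59.04; II: μ=3.1, E[X²]=12.71.
E[X] = 0.6·7.2 + 0.4·3.1 = 5.56.
E[X²] = 0.6·59.04 + 0.4·12.71 = 40.508.
Var(X) = E[X²] − (E[X])² = 40.508 − 30.9136 = 9.5944.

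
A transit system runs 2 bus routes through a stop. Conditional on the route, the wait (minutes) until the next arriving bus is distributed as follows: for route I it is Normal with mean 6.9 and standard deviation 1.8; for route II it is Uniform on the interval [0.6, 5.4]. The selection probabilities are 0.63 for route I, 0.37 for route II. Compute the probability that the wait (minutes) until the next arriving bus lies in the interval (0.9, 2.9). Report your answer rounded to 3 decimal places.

0.162

Conditional on each route, P(0.9 < X < 2.9): I: 0.0127051; II: 0.416667.
By total probability, P(0.9 < X < 2.9) = 0.63·0.0127051 + 0.37·0.416667 = 0.162171.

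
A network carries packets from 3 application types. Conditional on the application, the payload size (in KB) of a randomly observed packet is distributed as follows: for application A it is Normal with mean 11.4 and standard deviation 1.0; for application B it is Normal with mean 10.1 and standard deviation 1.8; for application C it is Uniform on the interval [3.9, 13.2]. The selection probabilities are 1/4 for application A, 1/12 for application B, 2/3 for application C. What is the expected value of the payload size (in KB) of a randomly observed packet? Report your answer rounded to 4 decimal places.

9.3917

Component means — A: 11.4; B: 10.1; C: 8.55.
E[X] = 0.25·11.4 + 0.0833333·10.1 + 0.666667·8.55 = 9.39167.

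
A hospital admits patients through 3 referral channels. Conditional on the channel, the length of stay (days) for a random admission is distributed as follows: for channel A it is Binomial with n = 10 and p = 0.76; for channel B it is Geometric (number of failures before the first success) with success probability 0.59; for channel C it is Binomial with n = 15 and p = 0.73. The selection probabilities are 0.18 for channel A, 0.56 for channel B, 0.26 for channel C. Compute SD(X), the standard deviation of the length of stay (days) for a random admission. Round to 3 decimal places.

Per component, A: μ=7.6, E[X²]=59.584; B: μ=0.694915, E[X²]=1.66073; C: μ=10.95, E[X²]=122.859.
E[X] = 0.18·7.6 + 0.56·0.694915 + 0.26·10.95 = 4.60415.
E[X²] = 0.18·59.584 + 0.56·1.66073 + 0.26·122.859 = 43.5985.
Var(X) = E[X²] − (E[X])² = 43.5985 − 21.1982 = 22.4002.
SD(X) = √22.4002 = 4.73289.

4.733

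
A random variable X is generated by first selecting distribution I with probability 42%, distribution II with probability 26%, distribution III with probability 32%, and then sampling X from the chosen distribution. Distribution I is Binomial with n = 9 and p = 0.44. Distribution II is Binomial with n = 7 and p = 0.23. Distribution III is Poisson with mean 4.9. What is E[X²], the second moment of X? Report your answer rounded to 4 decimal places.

17.7651

For each component E[X²] = Var + (mean)², giving I: 17.8992; II: 3.8318; III: 28.91.
Overall E[X²] = 0.42·17.8992 + 0.26·3.8318 + 0.32·28.91 = 17.7651.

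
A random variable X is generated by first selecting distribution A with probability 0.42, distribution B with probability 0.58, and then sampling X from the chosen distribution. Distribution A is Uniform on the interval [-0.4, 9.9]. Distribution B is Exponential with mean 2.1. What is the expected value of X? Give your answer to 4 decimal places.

Component means — A: 4.75; B: 2.1.
E[X] = 0.42·4.75 + 0.58·2.1 = 3.213.

3.2130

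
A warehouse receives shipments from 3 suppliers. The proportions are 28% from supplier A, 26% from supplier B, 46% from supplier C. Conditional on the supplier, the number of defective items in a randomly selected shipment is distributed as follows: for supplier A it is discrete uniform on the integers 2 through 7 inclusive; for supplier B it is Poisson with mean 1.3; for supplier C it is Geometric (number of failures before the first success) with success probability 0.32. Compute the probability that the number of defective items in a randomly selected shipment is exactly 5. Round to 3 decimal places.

Conditional on each supplier, P(X = 5): A: 0.166667; B: 0.00843243; C: 0.0465259.
By total probability, P(X = 5) = 0.28·0.166667 + 0.26·0.00843243 + 0.46·0.0465259 = 0.070261.

0.070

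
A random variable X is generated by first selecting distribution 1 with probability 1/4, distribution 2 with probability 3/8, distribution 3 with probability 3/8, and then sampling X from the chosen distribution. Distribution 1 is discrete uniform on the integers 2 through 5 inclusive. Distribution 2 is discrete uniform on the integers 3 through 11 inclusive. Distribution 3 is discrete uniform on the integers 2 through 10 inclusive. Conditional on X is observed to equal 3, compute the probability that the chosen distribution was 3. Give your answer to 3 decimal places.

0.286

Likelihoods P(X=3 | ·): 1: 0.25; 2: 0.111111; 3: 0.111111.
Posterior ∝ prior × likelihood. Numerator for 3: 0.375·0.111111 = 0.0416667.
Normalizing constant: 0.25·0.25 + 0.375·0.111111 + 0.375·0.111111 = 0.145833.
P(3 | observation) = 0.0416667 / 0.145833 = 0.285714.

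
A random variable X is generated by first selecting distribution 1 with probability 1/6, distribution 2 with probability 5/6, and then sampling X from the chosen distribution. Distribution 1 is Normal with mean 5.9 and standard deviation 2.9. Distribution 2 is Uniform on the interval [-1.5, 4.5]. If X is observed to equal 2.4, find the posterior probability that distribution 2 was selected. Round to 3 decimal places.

Likelihoods f(2.4 | ·): 1: 0.0664073; 2: 0.166667.
Posterior ∝ prior × likelihood. Numerator for 2: 0.833333·0.166667 = 0.138889.
Normalizing constant: 0.166667·0.0664073 + 0.833333·0.166667 = 0.149957.
P(2 | observation) = 0.138889 / 0.149957 = 0.926193.

0.926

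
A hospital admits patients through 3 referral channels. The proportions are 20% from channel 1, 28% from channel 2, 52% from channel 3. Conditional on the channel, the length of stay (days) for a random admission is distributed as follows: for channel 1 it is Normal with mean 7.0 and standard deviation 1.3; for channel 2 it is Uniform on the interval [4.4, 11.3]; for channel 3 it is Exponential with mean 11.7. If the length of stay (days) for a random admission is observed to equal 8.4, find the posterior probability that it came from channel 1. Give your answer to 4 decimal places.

Likelihoods f(8.4 | ·): 1: 0.171841; 2: 0.144928; 3: 0.0416882.
Posterior ∝ prior × likelihood. Numerator for 1: 0.2·0.171841 = 0.0343682.
Normalizing constant: 0.2·0.171841 + 0.28·0.144928 + 0.52·0.0416882 = 0.0966258.
P(1 | observation) = 0.0343682 / 0.0966258 = 0.355684.

0.3557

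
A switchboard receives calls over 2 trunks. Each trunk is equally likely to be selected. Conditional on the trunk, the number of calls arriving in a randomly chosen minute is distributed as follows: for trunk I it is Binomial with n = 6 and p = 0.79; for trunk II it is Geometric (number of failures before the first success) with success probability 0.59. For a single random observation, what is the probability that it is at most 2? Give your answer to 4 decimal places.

0.4757

Conditional on each trunk, P(X ≤ 2): I: 0.020228; II: 0.931079.
By total probability, P(X ≤ 2) = 0.5·0.020228 + 0.5·0.931079 = 0.475653.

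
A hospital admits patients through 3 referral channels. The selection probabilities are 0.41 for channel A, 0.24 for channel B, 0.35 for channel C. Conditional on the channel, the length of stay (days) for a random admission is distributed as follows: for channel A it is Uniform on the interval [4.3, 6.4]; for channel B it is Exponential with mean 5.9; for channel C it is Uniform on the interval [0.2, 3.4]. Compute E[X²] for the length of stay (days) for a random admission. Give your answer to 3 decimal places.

For each component E[X²] = Var + (mean)², giving A: 28.99; B: 69.62; C: 4.09333.
Overall E[X²] = 0.41·28.99 + 0.24·69.62 + 0.35·4.09333 = 30.0274.

30.027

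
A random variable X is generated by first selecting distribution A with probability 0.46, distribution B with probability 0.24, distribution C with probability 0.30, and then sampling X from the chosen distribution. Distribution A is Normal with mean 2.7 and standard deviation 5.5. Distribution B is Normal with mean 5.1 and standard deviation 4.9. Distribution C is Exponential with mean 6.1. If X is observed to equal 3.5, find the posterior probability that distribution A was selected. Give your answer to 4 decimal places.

0.4166

Likelihoods f(3.5 | ·): A: 0.0717717; B: 0.07719; C: 0.0923602.
Posterior ∝ prior × likelihood. Numerator for A: 0.46·0.0717717 = 0.033015.
Normalizing constant: 0.46·0.0717717 + 0.24·0.07719 + 0.3·0.0923602 = 0.0792486.
P(A | observation) = 0.033015 / 0.0792486 = 0.4166.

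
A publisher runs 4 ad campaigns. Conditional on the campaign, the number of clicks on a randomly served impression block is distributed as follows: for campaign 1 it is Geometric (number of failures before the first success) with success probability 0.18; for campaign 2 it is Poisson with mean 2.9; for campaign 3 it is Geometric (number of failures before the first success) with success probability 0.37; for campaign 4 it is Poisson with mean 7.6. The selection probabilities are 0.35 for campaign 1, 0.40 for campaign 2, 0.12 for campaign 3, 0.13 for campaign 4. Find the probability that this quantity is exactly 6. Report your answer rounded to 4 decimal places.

Conditional on each campaign, P(X = 6): 1: 0.0547212; 2: 0.0454571; 3: 0.0231337; 4: 0.13394.
By total probability, P(X = 6) = 0.35·0.0547212 + 0.4·0.0454571 + 0.12·0.0231337 + 0.13·0.13394 = 0.0575235.

0.0575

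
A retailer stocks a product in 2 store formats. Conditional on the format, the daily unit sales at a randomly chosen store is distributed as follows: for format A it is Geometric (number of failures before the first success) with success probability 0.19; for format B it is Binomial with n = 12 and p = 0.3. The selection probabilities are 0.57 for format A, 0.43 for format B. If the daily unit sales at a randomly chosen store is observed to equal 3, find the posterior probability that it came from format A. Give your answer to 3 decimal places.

Likelihoods P(X=3 | ·): A: 0.100974; B: 0.2397.
Posterior ∝ prior × likelihood. Numerator for A: 0.57·0.100974 = 0.0575551.
Normalizing constant: 0.57·0.100974 + 0.43·0.2397 = 0.160626.
P(A | observation) = 0.0575551 / 0.160626 = 0.358317.

0.358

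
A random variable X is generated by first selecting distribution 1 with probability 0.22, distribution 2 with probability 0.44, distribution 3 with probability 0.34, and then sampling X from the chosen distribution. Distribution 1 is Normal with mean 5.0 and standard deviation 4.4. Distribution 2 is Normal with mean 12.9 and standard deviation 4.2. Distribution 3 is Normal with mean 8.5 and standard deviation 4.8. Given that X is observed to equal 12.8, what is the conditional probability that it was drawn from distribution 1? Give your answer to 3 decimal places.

0.064

Likelihoods f(12.8 | ·): 1: 0.018839; 2: 0.0949593; 3: 0.0556422.
Posterior ∝ prior × likelihood. Numerator for 1: 0.22·0.018839 = 0.00414459.
Normalizing constant: 0.22·0.018839 + 0.44·0.0949593 + 0.34·0.0556422 = 0.064845.
P(1 | observation) = 0.00414459 / 0.064845 = 0.0639153.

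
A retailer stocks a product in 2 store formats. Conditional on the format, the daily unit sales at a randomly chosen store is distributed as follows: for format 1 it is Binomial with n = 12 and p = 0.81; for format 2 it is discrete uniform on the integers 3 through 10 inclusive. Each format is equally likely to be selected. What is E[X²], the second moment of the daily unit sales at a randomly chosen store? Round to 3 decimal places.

71.913

For each component E[X²] = Var + (mean)², giving 1: 96.3252; 2: 47.5.
Overall E[X²] = 0.5·96.3252 + 0.5·47.5 = 71.9126.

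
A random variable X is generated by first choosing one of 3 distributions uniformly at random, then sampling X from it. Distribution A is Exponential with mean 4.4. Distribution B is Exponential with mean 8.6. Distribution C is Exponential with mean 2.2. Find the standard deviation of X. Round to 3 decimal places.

Per component, A: μ=4.4, E[X²]=38.72; B: μ=8.6, E[X²]=147.92; C: μ=2.2, E[X²]=9.68.
E[X] = 0.333333·4.4 + 0.333333·8.6 + 0.333333·2.2 = 5.06667.
E[X²] = 0.333333·38.72 + 0.333333·147.92 + 0.333333·9.68 = 65.44.
Var(X) = E[X²] − (E[X])² = 65.44 − 25.6711 = 39.7689.
SD(X) = √39.7689 = 6.30626.

6.306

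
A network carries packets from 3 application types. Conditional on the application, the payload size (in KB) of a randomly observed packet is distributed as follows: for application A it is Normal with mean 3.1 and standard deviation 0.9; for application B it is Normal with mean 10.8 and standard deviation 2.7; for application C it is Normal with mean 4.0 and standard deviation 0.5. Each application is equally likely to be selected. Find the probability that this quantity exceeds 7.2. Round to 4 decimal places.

Conditional on each application, P(X > 7.2): A: 2.61237e-06; B: 0.908789; C: 7.76885e-11.
By total probability, P(X > 7.2) = 0.333333·2.61237e-06 + 0.333333·0.908789 + 0.333333·7.76885e-11 = 0.30293.

0.3029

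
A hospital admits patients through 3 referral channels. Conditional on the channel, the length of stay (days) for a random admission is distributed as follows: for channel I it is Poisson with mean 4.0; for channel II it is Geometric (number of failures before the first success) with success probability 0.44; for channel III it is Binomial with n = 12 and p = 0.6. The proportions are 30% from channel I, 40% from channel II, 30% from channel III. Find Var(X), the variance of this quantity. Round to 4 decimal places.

Per component, I: μ=4, E[X²]=20; II: μ=1.27273, E[X²]=4.5124; III: μ=7.2, E[X²]=54.72.
E[X] = 0.3·4 + 0.4·1.27273 + 0.3·7.2 = 3.86909.
E[X²] = 0.3·20 + 0.4·4.5124 + 0.3·54.72 = 24.221.
Var(X) = E[X²] − (E[X])² = 24.221 − 14.9699 = 9.25109.

9.2511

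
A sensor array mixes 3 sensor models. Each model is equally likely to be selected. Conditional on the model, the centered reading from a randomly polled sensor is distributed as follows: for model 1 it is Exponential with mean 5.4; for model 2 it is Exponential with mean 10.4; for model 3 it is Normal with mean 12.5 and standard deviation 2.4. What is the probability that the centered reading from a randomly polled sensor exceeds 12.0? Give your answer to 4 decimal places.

Conditional on each model, P(X > 12.0): 1: 0.108368; 2: 0.315421; 3: 0.582516.
By total probability, P(X > 12.0) = 0.333333·0.108368 + 0.333333·0.315421 + 0.333333·0.582516 = 0.335435.

0.3354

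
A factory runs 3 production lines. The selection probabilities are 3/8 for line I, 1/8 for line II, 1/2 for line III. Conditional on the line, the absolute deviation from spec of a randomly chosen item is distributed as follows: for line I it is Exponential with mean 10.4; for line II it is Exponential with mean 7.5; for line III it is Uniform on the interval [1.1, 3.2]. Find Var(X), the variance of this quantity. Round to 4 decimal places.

62.7198

Per component, I: μ=10.4, E[X²]=216.32; II: μ=7.5, E[X²]=112.5; III: μ=2.15, E[X²]=4.99.
E[X] = 0.375·10.4 + 0.125·7.5 + 0.5·2.15 = 5.9125.
E[X²] = 0.375·216.32 + 0.125·112.5 + 0.5·4.99 = 97.6775.
Var(X) = E[X²] − (E[X])² = 97.6775 − 34.9577 = 62.7198.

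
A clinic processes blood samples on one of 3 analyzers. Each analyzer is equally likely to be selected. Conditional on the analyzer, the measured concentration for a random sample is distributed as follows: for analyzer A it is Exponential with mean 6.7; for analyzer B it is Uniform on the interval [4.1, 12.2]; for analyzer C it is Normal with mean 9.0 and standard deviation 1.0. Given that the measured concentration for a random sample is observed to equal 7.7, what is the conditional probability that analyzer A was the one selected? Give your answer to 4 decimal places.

0.1382

Likelihoods f(7.7 | ·): A: 0.0472945; B: 0.123457; C: 0.171369.
Posterior ∝ prior × likelihood. Numerator for A: 0.333333·0.0472945 = 0.0157648.
Normalizing constant: 0.333333·0.0472945 + 0.333333·0.123457 + 0.333333·0.171369 = 0.11404.
P(A | observation) = 0.0157648 / 0.11404 = 0.13824.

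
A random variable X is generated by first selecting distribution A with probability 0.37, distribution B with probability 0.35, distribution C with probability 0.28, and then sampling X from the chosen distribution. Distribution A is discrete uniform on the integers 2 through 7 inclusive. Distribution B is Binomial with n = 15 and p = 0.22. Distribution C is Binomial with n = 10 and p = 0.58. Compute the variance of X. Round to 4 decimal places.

3.6362

Per component, A: μ=4.5, E[X²]=23.1667; B: μ=3.3, E[X²]=13.464; C: μ=5.8, E[X²]=36.076.
E[X] = 0.37·4.5 + 0.35·3.3 + 0.28·5.8 = 4.444.
E[X²] = 0.37·23.1667 + 0.35·13.464 + 0.28·36.076 = 23.3853.
Var(X) = E[X²] − (E[X])² = 23.3853 − 19.7491 = 3.63621.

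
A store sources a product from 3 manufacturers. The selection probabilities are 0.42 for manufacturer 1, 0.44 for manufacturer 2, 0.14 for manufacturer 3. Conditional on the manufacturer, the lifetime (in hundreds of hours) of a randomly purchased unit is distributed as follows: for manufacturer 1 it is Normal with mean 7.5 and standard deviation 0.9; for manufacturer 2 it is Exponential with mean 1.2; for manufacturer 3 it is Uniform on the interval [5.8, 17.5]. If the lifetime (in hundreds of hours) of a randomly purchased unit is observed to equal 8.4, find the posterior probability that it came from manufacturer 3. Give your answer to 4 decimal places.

0.0956

Likelihoods f(8.4 | ·): 1: 0.268856; 2: 0.000759902; 3: 0.0854701.
Posterior ∝ prior × likelihood. Numerator for 3: 0.14·0.0854701 = 0.0119658.
Normalizing constant: 0.42·0.268856 + 0.44·0.000759902 + 0.14·0.0854701 = 0.12522.
P(3 | observation) = 0.0119658 / 0.12522 = 0.0955584.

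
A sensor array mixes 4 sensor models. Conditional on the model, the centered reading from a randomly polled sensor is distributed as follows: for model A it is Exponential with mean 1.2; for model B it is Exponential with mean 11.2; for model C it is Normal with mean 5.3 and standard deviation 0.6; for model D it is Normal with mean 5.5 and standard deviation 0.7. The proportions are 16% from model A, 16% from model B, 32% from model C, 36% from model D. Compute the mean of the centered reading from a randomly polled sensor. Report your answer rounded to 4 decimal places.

Component means — A: 1.2; B: 11.2; C: 5.3; D: 5.5.
E[X] = 0.16·1.2 + 0.16·11.2 + 0.32·5.3 + 0.36·5.5 = 5.66.

5.6600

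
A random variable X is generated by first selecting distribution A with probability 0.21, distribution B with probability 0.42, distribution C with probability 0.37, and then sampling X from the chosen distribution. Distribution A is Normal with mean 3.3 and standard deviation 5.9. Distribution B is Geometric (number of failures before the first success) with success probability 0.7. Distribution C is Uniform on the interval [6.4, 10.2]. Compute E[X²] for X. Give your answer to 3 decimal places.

35.866

For each component E[X²] = Var + (mean)², giving A: 45.7; B: 0.795918; C: 70.0933.
Overall E[X²] = 0.21·45.7 + 0.42·0.795918 + 0.37·70.0933 = 35.8658.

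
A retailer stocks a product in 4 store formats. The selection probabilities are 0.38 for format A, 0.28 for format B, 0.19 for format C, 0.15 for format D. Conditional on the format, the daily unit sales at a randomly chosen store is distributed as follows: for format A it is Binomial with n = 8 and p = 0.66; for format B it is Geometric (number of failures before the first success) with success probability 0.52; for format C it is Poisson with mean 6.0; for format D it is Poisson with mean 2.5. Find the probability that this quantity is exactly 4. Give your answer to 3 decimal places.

Conditional on each format, P(X = 4): A: 0.177496; B: 0.0276038; C: 0.133853; D: 0.133602.
By total probability, P(X = 4) = 0.38·0.177496 + 0.28·0.0276038 + 0.19·0.133853 + 0.15·0.133602 = 0.12065.

0.121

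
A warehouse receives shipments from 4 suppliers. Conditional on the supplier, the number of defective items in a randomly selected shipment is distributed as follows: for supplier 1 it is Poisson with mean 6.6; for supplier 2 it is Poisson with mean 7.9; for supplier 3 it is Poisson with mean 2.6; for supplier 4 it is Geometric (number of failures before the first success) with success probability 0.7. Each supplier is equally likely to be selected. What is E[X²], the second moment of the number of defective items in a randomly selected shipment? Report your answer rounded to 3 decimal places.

For each component E[X²] = Var + (mean)², giving 1: 50.16; 2: 70.31; 3: 9.36; 4: 0.795918.
Overall E[X²] = 0.25·50.16 + 0.25·70.31 + 0.25·9.36 + 0.25·0.795918 = 32.6565.

32.656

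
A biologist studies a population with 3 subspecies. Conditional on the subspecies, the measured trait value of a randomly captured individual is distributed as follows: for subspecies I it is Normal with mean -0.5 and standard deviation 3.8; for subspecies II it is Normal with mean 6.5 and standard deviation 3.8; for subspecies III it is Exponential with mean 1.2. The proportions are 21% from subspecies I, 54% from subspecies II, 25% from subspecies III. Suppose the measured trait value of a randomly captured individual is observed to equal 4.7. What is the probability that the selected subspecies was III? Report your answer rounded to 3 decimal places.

Likelihoods f(4.7 | ·): I: 0.0411625; II: 0.0938434; III: 0.0165895.
Posterior ∝ prior × likelihood. Numerator for III: 0.25·0.0165895 = 0.00414736.
Normalizing constant: 0.21·0.0411625 + 0.54·0.0938434 + 0.25·0.0165895 = 0.0634669.
P(III | observation) = 0.00414736 / 0.0634669 = 0.0653468.

0.065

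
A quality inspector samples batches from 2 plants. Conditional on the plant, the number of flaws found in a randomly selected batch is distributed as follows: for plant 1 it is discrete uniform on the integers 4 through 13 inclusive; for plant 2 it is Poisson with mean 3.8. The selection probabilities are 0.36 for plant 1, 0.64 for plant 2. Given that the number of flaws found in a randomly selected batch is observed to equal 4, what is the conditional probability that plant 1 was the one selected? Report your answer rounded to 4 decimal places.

Likelihoods P(X=4 | ·): 1: 0.1; 2: 0.194359.
Posterior ∝ prior × likelihood. Numerator for 1: 0.36·0.1 = 0.036.
Normalizing constant: 0.36·0.1 + 0.64·0.194359 = 0.16039.
P(1 | observation) = 0.036 / 0.16039 = 0.224453.

0.2245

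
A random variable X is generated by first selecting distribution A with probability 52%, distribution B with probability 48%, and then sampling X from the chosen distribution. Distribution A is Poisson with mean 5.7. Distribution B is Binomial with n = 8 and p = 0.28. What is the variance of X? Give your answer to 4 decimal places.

6.7263

Per component, A: μ=5.7, E[X²]=38.19; B: μ=2.24, E[X²]=6.6304.
E[X] = 0.52·5.7 + 0.48·2.24 = 4.0392.
E[X²] = 0.52·38.19 + 0.48·6.6304 = 23.0414.
Var(X) = E[X²] − (E[X])² = 23.0414 − 16.3151 = 6.72626.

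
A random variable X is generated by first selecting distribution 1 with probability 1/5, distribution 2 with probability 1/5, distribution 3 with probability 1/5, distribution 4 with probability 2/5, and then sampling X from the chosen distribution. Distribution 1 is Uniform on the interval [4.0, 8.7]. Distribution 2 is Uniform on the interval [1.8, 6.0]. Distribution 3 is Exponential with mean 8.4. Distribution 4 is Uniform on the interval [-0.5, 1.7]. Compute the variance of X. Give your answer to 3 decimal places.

24.537

Per component, 1: μ=6.35, E[X²]=42.1633; 2: μ=3.9, E[X²]=16.68; 3: μ=8.4, E[X²]=141.12; 4: μ=0.6, E[X²]=0.763333.
E[X] = 0.2·6.35 + 0.2·3.9 + 0.2·8.4 + 0.4·0.6 = 3.97.
E[X²] = 0.2·42.1633 + 0.2·16.68 + 0.2·141.12 + 0.4·0.763333 = 40.298.
Var(X) = E[X²] − (E[X])² = 40.298 − 15.7609 = 24.5371.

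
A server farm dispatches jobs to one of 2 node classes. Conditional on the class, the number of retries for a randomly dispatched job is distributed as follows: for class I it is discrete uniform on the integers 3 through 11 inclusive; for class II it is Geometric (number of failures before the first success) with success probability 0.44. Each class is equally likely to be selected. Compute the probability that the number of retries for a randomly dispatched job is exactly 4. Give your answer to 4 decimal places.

0.0772

Conditional on each class, P(X = 4): I: 0.111111; II: 0.0432718.
By total probability, P(X = 4) = 0.5·0.111111 + 0.5·0.0432718 = 0.0771914.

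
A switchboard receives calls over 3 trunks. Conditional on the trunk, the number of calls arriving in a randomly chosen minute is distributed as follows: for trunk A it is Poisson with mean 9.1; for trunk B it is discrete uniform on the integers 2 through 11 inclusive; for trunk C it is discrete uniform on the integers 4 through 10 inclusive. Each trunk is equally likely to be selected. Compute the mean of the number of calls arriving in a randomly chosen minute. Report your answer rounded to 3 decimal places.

7.533

Component means — A: 9.1; B: 6.5; C: 7.
E[X] = 0.333333·9.1 + 0.333333·6.5 + 0.333333·7 = 7.53333.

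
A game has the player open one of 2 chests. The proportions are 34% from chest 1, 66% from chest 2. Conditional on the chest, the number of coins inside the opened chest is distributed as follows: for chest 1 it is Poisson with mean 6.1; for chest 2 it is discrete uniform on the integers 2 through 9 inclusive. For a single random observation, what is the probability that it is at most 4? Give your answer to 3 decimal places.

0.340

Conditional on each chest, P(X ≤ 4): 1: 0.271894; 2: 0.375.
By total probability, P(X ≤ 4) = 0.34·0.271894 + 0.66·0.375 = 0.339944.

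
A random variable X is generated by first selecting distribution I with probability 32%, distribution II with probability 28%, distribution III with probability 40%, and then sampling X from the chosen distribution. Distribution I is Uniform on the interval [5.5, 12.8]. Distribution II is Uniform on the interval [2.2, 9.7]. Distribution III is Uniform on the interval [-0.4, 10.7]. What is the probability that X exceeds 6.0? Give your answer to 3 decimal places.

Conditional on each component, P(X > 6.0): I: 0.931507; II: 0.493333; III: 0.423423.
By total probability, P(X > 6.0) = 0.32·0.931507 + 0.28·0.493333 + 0.4·0.423423 = 0.605585.

0.606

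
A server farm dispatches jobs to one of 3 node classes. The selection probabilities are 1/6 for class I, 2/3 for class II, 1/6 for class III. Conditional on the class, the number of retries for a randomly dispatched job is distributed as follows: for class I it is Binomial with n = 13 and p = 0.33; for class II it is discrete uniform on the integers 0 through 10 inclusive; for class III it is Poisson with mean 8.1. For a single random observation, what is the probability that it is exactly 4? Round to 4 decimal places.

0.1081

Conditional on each class, P(X = 4): I: 0.230693; II: 0.0909091; III: 0.0544432.
By total probability, P(X = 4) = 0.166667·0.230693 + 0.666667·0.0909091 + 0.166667·0.0544432 = 0.108129.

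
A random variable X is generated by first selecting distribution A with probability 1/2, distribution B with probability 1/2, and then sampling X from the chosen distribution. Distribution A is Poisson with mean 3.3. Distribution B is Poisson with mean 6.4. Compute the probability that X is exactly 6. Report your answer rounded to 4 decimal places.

0.1124

Conditional on each component, P(X = 6): A: 0.0661575; B: 0.158585.
By total probability, P(X = 6) = 0.5·0.0661575 + 0.5·0.158585 = 0.112371.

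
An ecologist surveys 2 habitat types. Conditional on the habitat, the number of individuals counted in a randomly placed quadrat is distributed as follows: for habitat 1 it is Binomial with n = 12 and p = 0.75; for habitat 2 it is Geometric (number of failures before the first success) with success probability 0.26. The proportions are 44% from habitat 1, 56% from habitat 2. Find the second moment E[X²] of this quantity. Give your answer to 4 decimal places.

47.2965

For each component E[X²] = Var + (mean)², giving 1: 83.25; 2: 19.0473.
Overall E[X²] = 0.44·83.25 + 0.56·19.0473 = 47.2965.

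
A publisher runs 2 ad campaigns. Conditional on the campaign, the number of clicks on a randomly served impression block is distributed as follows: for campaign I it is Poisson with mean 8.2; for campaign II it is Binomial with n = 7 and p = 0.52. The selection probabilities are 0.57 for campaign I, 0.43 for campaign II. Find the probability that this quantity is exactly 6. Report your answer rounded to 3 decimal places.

0.095

Conditional on each campaign, P(X = 6): I: 0.115967; II: 0.0664292.
By total probability, P(X = 6) = 0.57·0.115967 + 0.43·0.0664292 = 0.094666.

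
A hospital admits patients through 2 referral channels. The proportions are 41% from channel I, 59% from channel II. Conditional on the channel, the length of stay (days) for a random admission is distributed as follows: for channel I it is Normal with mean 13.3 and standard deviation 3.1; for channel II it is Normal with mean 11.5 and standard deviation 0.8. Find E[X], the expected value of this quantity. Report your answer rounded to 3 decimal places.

Component means — I: 13.3; II: 11.5.
E[X] = 0.41·13.3 + 0.59·11.5 = 12.238.

12.238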